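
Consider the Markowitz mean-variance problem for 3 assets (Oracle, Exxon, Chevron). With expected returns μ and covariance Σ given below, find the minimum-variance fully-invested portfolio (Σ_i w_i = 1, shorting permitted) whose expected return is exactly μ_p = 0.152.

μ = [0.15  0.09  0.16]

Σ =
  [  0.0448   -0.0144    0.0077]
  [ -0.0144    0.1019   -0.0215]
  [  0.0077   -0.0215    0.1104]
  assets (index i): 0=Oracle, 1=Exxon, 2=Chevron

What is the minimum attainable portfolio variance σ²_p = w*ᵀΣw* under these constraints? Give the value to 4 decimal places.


g=Σ⁻¹μ = [3.6381  1.7203  1.5305]
h=Σ⁻¹𝟙 = [25.5638  15.6021  10.3134]
a=μᵀg=0.945426  b=𝟙ᵀg=6.888911  c=𝟙ᵀh=51.479361  D=ac−b²=1.212836
λ₁=(c·0.152−b)/D = (51.479361·0.152−6.888911)/1.212836 = 0.771706
λ₂=(a−b·0.152)/D = (0.945426−6.888911·0.152)/1.212836 = -0.083844
w* = 0.771706·g + -0.083844·h:
  w_0 = 0.771706·3.6381 + -0.083844·25.5638 = 0.6642  (Oracle)
  w_1 = 0.771706·1.7203 + -0.083844·15.6021 = 0.0194  (Exxon)
  w_2 = 0.771706·1.5305 + -0.083844·10.3134 = 0.3164  (Chevron)
Σw_i=1.0000  μᵀw=0.1520
σ²=wᵀΣw=λ₁·μ_p+λ₂ = 0.771706·0.152 + -0.083844 = 0.033456 ≈ 0.0335

0.0335


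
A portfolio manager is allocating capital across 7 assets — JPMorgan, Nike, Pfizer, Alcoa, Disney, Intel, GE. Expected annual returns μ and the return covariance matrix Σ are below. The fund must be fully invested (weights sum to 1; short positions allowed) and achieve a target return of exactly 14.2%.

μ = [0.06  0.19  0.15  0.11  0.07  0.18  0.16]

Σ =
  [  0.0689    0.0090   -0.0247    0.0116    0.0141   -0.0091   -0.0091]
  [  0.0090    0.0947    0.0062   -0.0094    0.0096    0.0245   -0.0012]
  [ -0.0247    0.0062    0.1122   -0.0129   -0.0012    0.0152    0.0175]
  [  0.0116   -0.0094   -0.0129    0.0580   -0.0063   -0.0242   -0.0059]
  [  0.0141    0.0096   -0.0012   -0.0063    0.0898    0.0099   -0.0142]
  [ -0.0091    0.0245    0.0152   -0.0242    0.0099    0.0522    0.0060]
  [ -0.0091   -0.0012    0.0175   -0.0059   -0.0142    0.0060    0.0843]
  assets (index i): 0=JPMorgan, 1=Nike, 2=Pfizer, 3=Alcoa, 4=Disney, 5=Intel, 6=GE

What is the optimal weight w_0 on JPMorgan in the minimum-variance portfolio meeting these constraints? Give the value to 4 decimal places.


g=Σ⁻¹μ = [1.1400  1.0550  1.1237  4.1994  0.6055  4.4403  1.8827]
h=Σ⁻¹𝟙 = [16.0086  3.2790  9.9855  31.1090  9.5419  28.5833  13.3144]
a=μᵀg=2.042198  b=𝟙ᵀg=14.446573  c=𝟙ᵀh=111.821696  D=ac−b²=19.658579
λ₁=(c·0.142−b)/D = (111.821696·0.142−14.446573)/19.658579 = 0.072849
λ₂=(a−b·0.142)/D = (2.042198−14.446573·0.142)/19.658579 = -0.000469
w* = 0.072849·g + -0.000469·h:
  w_0 = 0.072849·1.1400 + -0.000469·16.0086 = 0.0755  (JPMorgan)
  w_1 = 0.072849·1.0550 + -0.000469·3.2790 = 0.0753  (Nike)
  w_2 = 0.072849·1.1237 + -0.000469·9.9855 = 0.0772  (Pfizer)
  w_3 = 0.072849·4.1994 + -0.000469·31.1090 = 0.2913  (Alcoa)
  w_4 = 0.072849·0.6055 + -0.000469·9.5419 = 0.0396  (Disney)
  w_5 = 0.072849·4.4403 + -0.000469·28.5833 = 0.3101  (Intel)
  w_6 = 0.072849·1.8827 + -0.000469·13.3144 = 0.1309  (GE)
Σw_i=1.0000  μᵀw=0.1420
σ²=wᵀΣw=λ₁·μ_p+λ₂ = 0.072849·0.142 + -0.000469 = 0.009876 ≈ 0.0099

0.0755


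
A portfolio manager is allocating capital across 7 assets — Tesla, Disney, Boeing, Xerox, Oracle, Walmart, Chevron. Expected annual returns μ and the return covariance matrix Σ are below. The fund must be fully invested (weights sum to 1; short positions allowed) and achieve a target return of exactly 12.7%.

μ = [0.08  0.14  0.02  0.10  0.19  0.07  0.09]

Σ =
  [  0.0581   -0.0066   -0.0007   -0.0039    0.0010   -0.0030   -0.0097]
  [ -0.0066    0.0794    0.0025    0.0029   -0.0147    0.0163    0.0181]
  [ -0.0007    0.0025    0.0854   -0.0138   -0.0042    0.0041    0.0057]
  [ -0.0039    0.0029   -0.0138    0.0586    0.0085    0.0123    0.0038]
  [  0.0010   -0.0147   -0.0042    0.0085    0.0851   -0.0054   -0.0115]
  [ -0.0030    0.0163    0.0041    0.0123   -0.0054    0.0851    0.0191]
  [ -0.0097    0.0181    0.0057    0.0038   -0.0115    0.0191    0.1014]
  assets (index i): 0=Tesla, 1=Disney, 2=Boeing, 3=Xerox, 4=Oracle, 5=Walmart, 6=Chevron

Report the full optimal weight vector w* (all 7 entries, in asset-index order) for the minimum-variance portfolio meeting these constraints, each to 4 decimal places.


0.1895  0.2315  0.0376  0.1389  0.2898  0.0213  0.0914

x=Σ⁻¹μ = [1.8217  2.0845  0.4649  1.3518  2.5909  0.2408  0.8614]
y=Σ⁻¹𝟙 = [21.5061  12.7528  14.1540  17.3493  14.2136  5.8234  8.7121]
a=μᵀx=1.168718  b=𝟙ᵀx=9.416185  c=𝟙ᵀy=94.511210  D=ac−b²=21.792456
λ₁=(c·0.127−b)/D = (94.511210·0.127−9.416185)/21.792456 = 0.118699
λ₂=(a−b·0.127)/D = (1.168718−9.416185·0.127)/21.792456 = -0.001245
w* = 0.118699·x + -0.001245·y:
  w_0 = 0.118699·1.8217 + -0.001245·21.5061 = 0.1895  (Tesla)
  w_1 = 0.118699·2.0845 + -0.001245·12.7528 = 0.2315  (Disney)
  w_2 = 0.118699·0.4649 + -0.001245·14.1540 = 0.0376  (Boeing)
  w_3 = 0.118699·1.3518 + -0.001245·17.3493 = 0.1389  (Xerox)
  w_4 = 0.118699·2.5909 + -0.001245·14.2136 = 0.2898  (Oracle)
  w_5 = 0.118699·0.2408 + -0.001245·5.8234 = 0.0213  (Walmart)
  w_6 = 0.118699·0.8614 + -0.001245·8.7121 = 0.0914  (Chevron)
Σw_i=1.0000  μᵀw=0.1270
σ²=wᵀΣw=λ₁·μ_p+λ₂ = 0.118699·0.127 + -0.001245 = 0.013830 ≈ 0.0138


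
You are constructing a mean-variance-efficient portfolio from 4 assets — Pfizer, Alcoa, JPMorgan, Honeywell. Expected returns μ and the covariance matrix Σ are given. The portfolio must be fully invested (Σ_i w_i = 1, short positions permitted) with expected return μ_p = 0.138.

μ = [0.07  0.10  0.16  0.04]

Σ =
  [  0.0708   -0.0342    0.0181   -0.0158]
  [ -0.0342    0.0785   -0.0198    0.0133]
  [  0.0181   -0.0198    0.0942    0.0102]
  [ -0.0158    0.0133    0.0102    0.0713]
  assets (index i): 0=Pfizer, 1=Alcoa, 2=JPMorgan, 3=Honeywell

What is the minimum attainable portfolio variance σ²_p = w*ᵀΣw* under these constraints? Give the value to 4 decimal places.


0.0336

g=Σ⁻¹μ = [1.7573  2.4695  1.8556  0.2243]
h=Σ⁻¹𝟙 = [26.6739  24.2534  9.0598  14.1160]
a=μᵀg=0.675836  b=𝟙ᵀg=6.306726  c=𝟙ᵀh=74.103126  D=ac−b²=10.306743
λ₁=(c·0.138−b)/D = (74.103126·0.138−6.306726)/10.306743 = 0.380285
λ₂=(a−b·0.138)/D = (0.675836−6.306726·0.138)/10.306743 = -0.018870
w* = 0.380285·g + -0.018870·h:
  w_0 = 0.380285·1.7573 + -0.018870·26.6739 = 0.1649  (Pfizer)
  w_1 = 0.380285·2.4695 + -0.018870·24.2534 = 0.4814  (Alcoa)
  w_2 = 0.380285·1.8556 + -0.018870·9.0598 = 0.5347  (JPMorgan)
  w_3 = 0.380285·0.2243 + -0.018870·14.1160 = -0.1811  (Honeywell)
Σw_i=1.0000  μᵀw=0.1380
σ²=wᵀΣw=λ₁·μ_p+λ₂ = 0.380285·0.138 + -0.018870 = 0.033609 ≈ 0.0336


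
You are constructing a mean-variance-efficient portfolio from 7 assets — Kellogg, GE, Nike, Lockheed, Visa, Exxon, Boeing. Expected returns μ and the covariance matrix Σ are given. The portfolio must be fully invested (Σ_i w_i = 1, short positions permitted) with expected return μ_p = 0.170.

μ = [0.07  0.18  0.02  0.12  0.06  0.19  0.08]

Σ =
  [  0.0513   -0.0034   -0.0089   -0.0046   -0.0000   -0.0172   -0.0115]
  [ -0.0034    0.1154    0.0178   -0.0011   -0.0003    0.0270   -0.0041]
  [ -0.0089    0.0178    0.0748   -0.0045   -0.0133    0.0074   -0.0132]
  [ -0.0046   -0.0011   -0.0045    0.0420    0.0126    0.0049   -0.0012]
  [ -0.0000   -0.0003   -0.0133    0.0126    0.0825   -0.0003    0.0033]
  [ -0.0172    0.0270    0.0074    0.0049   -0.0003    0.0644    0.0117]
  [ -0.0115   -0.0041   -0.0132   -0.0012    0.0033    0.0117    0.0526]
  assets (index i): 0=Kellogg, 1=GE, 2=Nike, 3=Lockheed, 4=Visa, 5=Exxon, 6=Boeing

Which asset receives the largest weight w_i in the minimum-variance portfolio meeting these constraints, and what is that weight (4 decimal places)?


Exxon (0.4562)

x=Σ⁻¹μ = [3.1583  1.0034  0.7073  2.9433  0.3290  2.7228  1.9080]
y=Σ⁻¹𝟙 = [37.8175  4.2218  24.4769  26.7416  10.8201  13.4871  30.6823]
a=μᵀx=1.458743  b=𝟙ᵀx=12.772030  c=𝟙ᵀy=148.247388  D=ac−b²=53.130058
λ₁=(c·0.170−b)/D = (148.247388·0.170−12.772030)/53.130058 = 0.233955
λ₂=(a−b·0.170)/D = (1.458743−12.772030·0.170)/53.130058 = -0.013411
w* = 0.233955·x + -0.013411·y:
  w_0 = 0.233955·3.1583 + -0.013411·37.8175 = 0.2317  (Kellogg)
  w_1 = 0.233955·1.0034 + -0.013411·4.2218 = 0.1781  (GE)
  w_2 = 0.233955·0.7073 + -0.013411·24.4769 = -0.1628  (Nike)
  w_3 = 0.233955·2.9433 + -0.013411·26.7416 = 0.3300  (Lockheed)
  w_4 = 0.233955·0.3290 + -0.013411·10.8201 = -0.0681  (Visa)
  w_5 = 0.233955·2.7228 + -0.013411·13.4871 = 0.4562  (Exxon)
  w_6 = 0.233955·1.9080 + -0.013411·30.6823 = 0.0349  (Boeing)
Σw_i=1.0000  μᵀw=0.1700
σ²=wᵀΣw=λ₁·μ_p+λ₂ = 0.233955·0.170 + -0.013411 = 0.026362 ≈ 0.0264


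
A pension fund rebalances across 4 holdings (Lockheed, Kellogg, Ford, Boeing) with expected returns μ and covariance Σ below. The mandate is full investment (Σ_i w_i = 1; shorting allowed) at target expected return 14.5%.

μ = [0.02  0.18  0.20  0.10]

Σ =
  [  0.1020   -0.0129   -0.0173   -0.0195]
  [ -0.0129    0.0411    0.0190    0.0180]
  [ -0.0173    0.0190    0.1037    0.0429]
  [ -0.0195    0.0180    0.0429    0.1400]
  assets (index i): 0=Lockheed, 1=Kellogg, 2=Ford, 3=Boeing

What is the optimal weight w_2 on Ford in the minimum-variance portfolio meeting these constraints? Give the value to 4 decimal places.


p=Σ⁻¹μ = [0.9259  4.0782  1.3787  -0.1036]
q=Σ⁻¹𝟙 = [14.6949  24.3650  5.8688  4.2586]
a=μᵀp=1.017978  b=𝟙ᵀp=6.279220  c=𝟙ᵀq=49.187353  D=ac−b²=10.643036
λ₁=(c·0.145−b)/D = (49.187353·0.145−6.279220)/10.643036 = 0.080141
λ₂=(a−b·0.145)/D = (1.017978−6.279220·0.145)/10.643036 = 0.010100
w* = 0.080141·p + 0.010100·q:
  w_0 = 0.080141·0.9259 + 0.010100·14.6949 = 0.2226  (Lockheed)
  w_1 = 0.080141·4.0782 + 0.010100·24.3650 = 0.5729  (Kellogg)
  w_2 = 0.080141·1.3787 + 0.010100·5.8688 = 0.1698  (Ford)
  w_3 = 0.080141·-0.1036 + 0.010100·4.2586 = 0.0347  (Boeing)
Σw_i=1.0000  μᵀw=0.1450
σ²=wᵀΣw=λ₁·μ_p+λ₂ = 0.080141·0.145 + 0.010100 = 0.021720 ≈ 0.0217

0.1698


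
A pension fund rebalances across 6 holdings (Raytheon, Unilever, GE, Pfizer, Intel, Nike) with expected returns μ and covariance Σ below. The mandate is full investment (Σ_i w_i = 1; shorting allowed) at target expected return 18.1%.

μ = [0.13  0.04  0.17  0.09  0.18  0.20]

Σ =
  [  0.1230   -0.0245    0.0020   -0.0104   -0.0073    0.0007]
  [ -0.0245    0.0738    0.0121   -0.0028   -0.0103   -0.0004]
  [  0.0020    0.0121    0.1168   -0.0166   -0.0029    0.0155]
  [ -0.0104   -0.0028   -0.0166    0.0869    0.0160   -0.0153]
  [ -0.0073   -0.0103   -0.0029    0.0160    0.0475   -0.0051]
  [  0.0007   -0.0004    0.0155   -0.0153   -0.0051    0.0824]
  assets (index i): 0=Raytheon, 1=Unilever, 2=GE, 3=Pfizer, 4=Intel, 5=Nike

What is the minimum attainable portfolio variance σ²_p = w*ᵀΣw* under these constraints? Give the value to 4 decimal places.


p=Σ⁻¹μ = [1.6954  1.5780  1.1831  1.1871  4.3532  2.6878]
q=Σ⁻¹𝟙 = [14.8612  21.5514  6.6022  13.1546  25.5815  14.8982]
a=μᵀp=1.912615  b=𝟙ᵀp=12.684616  c=𝟙ᵀq=96.649154  D=ac−b²=23.953136
λ₁=(c·0.181−b)/D = (96.649154·0.181−12.684616)/23.953136 = 0.200762
λ₂=(a−b·0.181)/D = (1.912615−12.684616·0.181)/23.953136 = -0.016002
w* = 0.200762·p + -0.016002·q:
  w_0 = 0.200762·1.6954 + -0.016002·14.8612 = 0.1026  (Raytheon)
  w_1 = 0.200762·1.5780 + -0.016002·21.5514 = -0.0281  (Unilever)
  w_2 = 0.200762·1.1831 + -0.016002·6.6022 = 0.1319  (GE)
  w_3 = 0.200762·1.1871 + -0.016002·13.1546 = 0.0278  (Pfizer)
  w_4 = 0.200762·4.3532 + -0.016002·25.5815 = 0.4646  (Intel)
  w_5 = 0.200762·2.6878 + -0.016002·14.8982 = 0.3012  (Nike)
Σw_i=1.0000  μᵀw=0.1810
σ²=wᵀΣw=λ₁·μ_p+λ₂ = 0.200762·0.181 + -0.016002 = 0.020336 ≈ 0.0203

0.0203


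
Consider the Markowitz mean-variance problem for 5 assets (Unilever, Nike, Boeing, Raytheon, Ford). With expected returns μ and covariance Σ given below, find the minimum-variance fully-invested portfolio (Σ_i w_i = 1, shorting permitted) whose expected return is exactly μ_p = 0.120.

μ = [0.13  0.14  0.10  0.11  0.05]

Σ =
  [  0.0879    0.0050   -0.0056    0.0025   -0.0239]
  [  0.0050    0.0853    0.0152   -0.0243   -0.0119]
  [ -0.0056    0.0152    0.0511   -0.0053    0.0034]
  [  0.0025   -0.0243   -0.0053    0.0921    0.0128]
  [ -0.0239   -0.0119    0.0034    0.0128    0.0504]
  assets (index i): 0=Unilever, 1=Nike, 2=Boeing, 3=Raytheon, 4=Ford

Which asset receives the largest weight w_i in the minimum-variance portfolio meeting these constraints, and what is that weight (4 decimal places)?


u=Σ⁻¹μ = [1.9427  1.9218  1.6266  1.4808  1.8812]
v=Σ⁻¹𝟙 = [18.9780  14.8341  16.5176  11.2644  28.3682]
a=μᵀu=0.941217  b=𝟙ᵀu=8.853169  c=𝟙ᵀv=89.962285  D=ac−b²=6.295438
λ₁=(c·0.120−b)/D = (89.962285·0.120−8.853169)/6.295438 = 0.308526
λ₂=(a−b·0.120)/D = (0.941217−8.853169·0.120)/6.295438 = -0.019246
w* = 0.308526·u + -0.019246·v:
  w_0 = 0.308526·1.9427 + -0.019246·18.9780 = 0.2341  (Unilever)
  w_1 = 0.308526·1.9218 + -0.019246·14.8341 = 0.3074  (Nike)
  w_2 = 0.308526·1.6266 + -0.019246·16.5176 = 0.1839  (Boeing)
  w_3 = 0.308526·1.4808 + -0.019246·11.2644 = 0.2401  (Raytheon)
  w_4 = 0.308526·1.8812 + -0.019246·28.3682 = 0.0344  (Ford)
Σw_i=1.0000  μᵀw=0.1200
σ²=wᵀΣw=λ₁·μ_p+λ₂ = 0.308526·0.120 + -0.019246 = 0.017777 ≈ 0.0178

Nike (0.3074)


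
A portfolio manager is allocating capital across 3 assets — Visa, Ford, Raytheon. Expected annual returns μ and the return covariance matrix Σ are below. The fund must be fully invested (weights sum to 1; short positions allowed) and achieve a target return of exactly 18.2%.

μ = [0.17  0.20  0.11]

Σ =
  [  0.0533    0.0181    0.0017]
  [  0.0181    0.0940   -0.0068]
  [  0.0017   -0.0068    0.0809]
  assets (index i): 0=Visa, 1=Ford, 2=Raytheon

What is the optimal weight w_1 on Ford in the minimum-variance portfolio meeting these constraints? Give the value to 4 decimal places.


g=Σ⁻¹μ = [2.5518  1.7414  1.4525]
h=Σ⁻¹𝟙 = [15.4382  8.5886  12.7584]
a=μᵀg=0.941853  b=𝟙ᵀg=5.745640  c=𝟙ᵀh=36.785230  D=ac−b²=1.633895
λ₁=(c·0.182−b)/D = (36.785230·0.182−5.745640)/1.633895 = 0.580987
λ₂=(a−b·0.182)/D = (0.941853−5.745640·0.182)/1.633895 = -0.063562
w* = 0.580987·g + -0.063562·h:
  w_0 = 0.580987·2.5518 + -0.063562·15.4382 = 0.5013  (Visa)
  w_1 = 0.580987·1.7414 + -0.063562·8.5886 = 0.4658  (Ford)
  w_2 = 0.580987·1.4525 + -0.063562·12.7584 = 0.0329  (Raytheon)
Σw_i=1.0000  μᵀw=0.1820
σ²=wᵀΣw=λ₁·μ_p+λ₂ = 0.580987·0.182 + -0.063562 = 0.042178 ≈ 0.0422

0.4658


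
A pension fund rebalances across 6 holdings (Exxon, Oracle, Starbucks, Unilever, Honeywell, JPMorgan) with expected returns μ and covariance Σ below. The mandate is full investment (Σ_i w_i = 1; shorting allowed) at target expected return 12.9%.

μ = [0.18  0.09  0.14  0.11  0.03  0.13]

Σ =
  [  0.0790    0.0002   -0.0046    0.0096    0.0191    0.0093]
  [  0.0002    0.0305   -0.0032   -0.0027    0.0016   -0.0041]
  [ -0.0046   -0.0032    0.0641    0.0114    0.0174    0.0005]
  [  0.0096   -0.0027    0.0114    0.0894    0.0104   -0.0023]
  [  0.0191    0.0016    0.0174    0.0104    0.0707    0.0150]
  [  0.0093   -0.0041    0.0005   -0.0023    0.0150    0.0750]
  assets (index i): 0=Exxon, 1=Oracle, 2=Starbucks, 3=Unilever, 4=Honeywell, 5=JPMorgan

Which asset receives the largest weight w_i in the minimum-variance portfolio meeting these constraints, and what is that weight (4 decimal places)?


Oracle (0.3895)

x=Σ⁻¹μ = [2.4636  3.6553  2.7829  0.9534  -1.5630  1.9510]
y=Σ⁻¹𝟙 = [10.1526  36.9241  15.7650  9.2766  2.3949  13.7933]
a=μᵀx=1.473642  b=𝟙ᵀx=10.243153  c=𝟙ᵀy=88.306573  D=ac−b²=25.210110
λ₁=(c·0.129−b)/D = (88.306573·0.129−10.243153)/25.210110 = 0.045553
λ₂=(a−b·0.129)/D = (1.473642−10.243153·0.129)/25.210110 = 0.006040
w* = 0.045553·x + 0.006040·y:
  w_0 = 0.045553·2.4636 + 0.006040·10.1526 = 0.1736  (Exxon)
  w_1 = 0.045553·3.6553 + 0.006040·36.9241 = 0.3895  (Oracle)
  w_2 = 0.045553·2.7829 + 0.006040·15.7650 = 0.2220  (Starbucks)
  w_3 = 0.045553·0.9534 + 0.006040·9.2766 = 0.0995  (Unilever)
  w_4 = 0.045553·-1.5630 + 0.006040·2.3949 = -0.0567  (Honeywell)
  w_5 = 0.045553·1.9510 + 0.006040·13.7933 = 0.1722  (JPMorgan)
Σw_i=1.0000  μᵀw=0.1290
σ²=wᵀΣw=λ₁·μ_p+λ₂ = 0.045553·0.129 + 0.006040 = 0.011917 ≈ 0.0119


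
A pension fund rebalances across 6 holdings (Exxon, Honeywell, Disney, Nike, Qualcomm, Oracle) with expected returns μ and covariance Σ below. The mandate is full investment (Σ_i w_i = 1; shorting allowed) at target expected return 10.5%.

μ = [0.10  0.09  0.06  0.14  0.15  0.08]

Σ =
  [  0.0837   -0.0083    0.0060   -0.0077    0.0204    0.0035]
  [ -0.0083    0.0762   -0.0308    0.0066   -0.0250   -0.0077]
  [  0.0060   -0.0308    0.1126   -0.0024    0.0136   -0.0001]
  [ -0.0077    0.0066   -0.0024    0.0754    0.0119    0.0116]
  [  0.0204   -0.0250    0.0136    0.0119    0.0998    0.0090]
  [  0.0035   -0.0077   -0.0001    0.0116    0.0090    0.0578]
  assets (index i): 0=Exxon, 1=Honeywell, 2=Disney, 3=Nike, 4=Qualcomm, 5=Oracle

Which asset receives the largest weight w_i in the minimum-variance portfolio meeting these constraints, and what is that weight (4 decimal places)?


g=Σ⁻¹μ = [1.0775  2.1233  0.9157  1.4168  1.4219  1.0975]
h=Σ⁻¹𝟙 = [11.1644  23.9392  13.9119  8.7226  9.2982  16.6398]
a=μᵀg=0.853237  b=𝟙ᵀg=8.052774  c=𝟙ᵀh=83.676217  D=ac−b²=6.548509
λ₁=(c·0.105−b)/D = (83.676217·0.105−8.052774)/6.548509 = 0.111969
λ₂=(a−b·0.105)/D = (0.853237−8.052774·0.105)/6.548509 = 0.001175
w* = 0.111969·g + 0.001175·h:
  w_0 = 0.111969·1.0775 + 0.001175·11.1644 = 0.1338  (Exxon)
  w_1 = 0.111969·2.1233 + 0.001175·23.9392 = 0.2659  (Honeywell)
  w_2 = 0.111969·0.9157 + 0.001175·13.9119 = 0.1189  (Disney)
  w_3 = 0.111969·1.4168 + 0.001175·8.7226 = 0.1689  (Nike)
  w_4 = 0.111969·1.4219 + 0.001175·9.2982 = 0.1701  (Qualcomm)
  w_5 = 0.111969·1.0975 + 0.001175·16.6398 = 0.1424  (Oracle)
Σw_i=1.0000  μᵀw=0.1050
σ²=wᵀΣw=λ₁·μ_p+λ₂ = 0.111969·0.105 + 0.001175 = 0.012932 ≈ 0.0129

Honeywell (0.2659)


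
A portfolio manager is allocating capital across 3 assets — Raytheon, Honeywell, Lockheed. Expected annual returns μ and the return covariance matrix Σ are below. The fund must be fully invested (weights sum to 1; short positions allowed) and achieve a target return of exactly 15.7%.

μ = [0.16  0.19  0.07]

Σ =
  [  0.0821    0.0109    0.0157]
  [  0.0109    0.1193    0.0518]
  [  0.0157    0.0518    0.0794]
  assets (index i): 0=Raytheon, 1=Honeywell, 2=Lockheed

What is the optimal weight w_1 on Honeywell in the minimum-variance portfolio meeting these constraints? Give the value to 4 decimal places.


0.3325

x=Σ⁻¹μ = [1.8363  1.6739  -0.5735]
y=Σ⁻¹𝟙 = [10.1227  3.9875  7.9915]
a=μᵀx=0.571694  b=𝟙ᵀx=2.936647  c=𝟙ᵀy=22.101604  D=ac−b²=4.011461
λ₁=(c·0.157−b)/D = (22.101604·0.157−2.936647)/4.011461 = 0.132945
λ₂=(a−b·0.157)/D = (0.571694−2.936647·0.157)/4.011461 = 0.027581
w* = 0.132945·x + 0.027581·y:
  w_0 = 0.132945·1.8363 + 0.027581·10.1227 = 0.5233  (Raytheon)
  w_1 = 0.132945·1.6739 + 0.027581·3.9875 = 0.3325  (Honeywell)
  w_2 = 0.132945·-0.5735 + 0.027581·7.9915 = 0.1442  (Lockheed)
Σw_i=1.0000  μᵀw=0.1570
σ²=wᵀΣw=λ₁·μ_p+λ₂ = 0.132945·0.157 + 0.027581 = 0.048454 ≈ 0.0485


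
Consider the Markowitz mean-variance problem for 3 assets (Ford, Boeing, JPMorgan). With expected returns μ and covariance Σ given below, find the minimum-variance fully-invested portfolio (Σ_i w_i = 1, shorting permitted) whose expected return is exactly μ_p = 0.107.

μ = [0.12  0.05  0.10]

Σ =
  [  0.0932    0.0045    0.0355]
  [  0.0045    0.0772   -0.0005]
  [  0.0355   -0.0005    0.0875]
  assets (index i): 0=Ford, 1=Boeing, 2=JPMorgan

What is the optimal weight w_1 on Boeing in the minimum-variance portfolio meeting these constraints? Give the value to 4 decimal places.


0.0898

x=Σ⁻¹μ = [0.9725  0.5959  0.7517]
y=Σ⁻¹𝟙 = [6.7891  12.6143  8.7462]
a=μᵀx=0.221659  b=𝟙ᵀx=2.320029  c=𝟙ᵀy=28.149601  D=ac−b²=0.857087
λ₁=(c·0.107−b)/D = (28.149601·0.107−2.320029)/0.857087 = 0.807362
λ₂=(a−b·0.107)/D = (0.221659−2.320029·0.107)/0.857087 = -0.031016
w* = 0.807362·x + -0.031016·y:
  w_0 = 0.807362·0.9725 + -0.031016·6.7891 = 0.5745  (Ford)
  w_1 = 0.807362·0.5959 + -0.031016·12.6143 = 0.0898  (Boeing)
  w_2 = 0.807362·0.7517 + -0.031016·8.7462 = 0.3356  (JPMorgan)
Σw_i=1.0000  μᵀw=0.1070
σ²=wᵀΣw=λ₁·μ_p+λ₂ = 0.807362·0.107 + -0.031016 = 0.055371 ≈ 0.0554


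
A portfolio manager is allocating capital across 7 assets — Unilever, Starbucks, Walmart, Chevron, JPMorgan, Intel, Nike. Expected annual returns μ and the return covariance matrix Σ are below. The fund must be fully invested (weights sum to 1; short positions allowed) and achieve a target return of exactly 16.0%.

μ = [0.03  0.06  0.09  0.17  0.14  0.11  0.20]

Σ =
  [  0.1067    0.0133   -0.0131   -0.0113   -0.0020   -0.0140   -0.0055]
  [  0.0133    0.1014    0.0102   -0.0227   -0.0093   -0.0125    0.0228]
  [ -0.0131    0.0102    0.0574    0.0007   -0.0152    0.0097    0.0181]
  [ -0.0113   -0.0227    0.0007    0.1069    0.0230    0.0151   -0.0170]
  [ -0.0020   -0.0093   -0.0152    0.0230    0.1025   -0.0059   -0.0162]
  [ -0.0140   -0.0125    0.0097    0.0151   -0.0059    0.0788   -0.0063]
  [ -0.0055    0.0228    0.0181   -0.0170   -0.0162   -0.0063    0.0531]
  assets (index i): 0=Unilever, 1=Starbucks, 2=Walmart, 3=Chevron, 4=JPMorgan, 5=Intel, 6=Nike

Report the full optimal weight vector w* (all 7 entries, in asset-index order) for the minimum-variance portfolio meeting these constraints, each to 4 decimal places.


p=Σ⁻¹μ = [1.0435  0.0784  0.3777  1.8635  1.9387  1.7436  5.1071]
q=Σ⁻¹𝟙 = [14.7467  7.1668  13.5985  10.5119  14.7906  15.6558  22.3825]
a=μᵀp=1.871440  b=𝟙ᵀp=12.152623  c=𝟙ᵀq=98.852810  D=ac−b²=37.310881
λ₁=(c·0.160−b)/D = (98.852810·0.160−12.152623)/37.310881 = 0.098197
λ₂=(a−b·0.160)/D = (1.871440−12.152623·0.160)/37.310881 = -0.001956
w* = 0.098197·p + -0.001956·q:
  w_0 = 0.098197·1.0435 + -0.001956·14.7467 = 0.0736  (Unilever)
  w_1 = 0.098197·0.0784 + -0.001956·7.1668 = -0.0063  (Starbucks)
  w_2 = 0.098197·0.3777 + -0.001956·13.5985 = 0.0105  (Walmart)
  w_3 = 0.098197·1.8635 + -0.001956·10.5119 = 0.1624  (Chevron)
  w_4 = 0.098197·1.9387 + -0.001956·14.7906 = 0.1614  (JPMorgan)
  w_5 = 0.098197·1.7436 + -0.001956·15.6558 = 0.1406  (Intel)
  w_6 = 0.098197·5.1071 + -0.001956·22.3825 = 0.4577  (Nike)
Σw_i=1.0000  μᵀw=0.1600
σ²=wᵀΣw=λ₁·μ_p+λ₂ = 0.098197·0.160 + -0.001956 = 0.013756 ≈ 0.0138

0.0736  -0.0063  0.0105  0.1624  0.1614  0.1406  0.4577


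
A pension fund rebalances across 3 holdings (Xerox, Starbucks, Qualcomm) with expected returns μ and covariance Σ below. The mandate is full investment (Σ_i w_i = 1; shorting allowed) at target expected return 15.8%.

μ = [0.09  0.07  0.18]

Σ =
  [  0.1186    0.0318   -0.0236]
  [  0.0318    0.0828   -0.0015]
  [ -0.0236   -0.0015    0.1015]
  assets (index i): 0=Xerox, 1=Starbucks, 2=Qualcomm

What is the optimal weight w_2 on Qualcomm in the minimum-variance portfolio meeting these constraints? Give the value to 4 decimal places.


p=Σ⁻¹μ = [1.0305  0.4862  2.0202]
q=Σ⁻¹𝟙 = [8.3721  9.0781  11.9330]
a=μᵀp=0.490412  b=𝟙ᵀp=3.536899  c=𝟙ᵀq=29.383226  D=ac−b²=1.900242
λ₁=(c·0.158−b)/D = (29.383226·0.158−3.536899)/1.900242 = 0.581848
λ₂=(a−b·0.158)/D = (0.490412−3.536899·0.158)/1.900242 = -0.036005
w* = 0.581848·p + -0.036005·q:
  w_0 = 0.581848·1.0305 + -0.036005·8.3721 = 0.2981  (Xerox)
  w_1 = 0.581848·0.4862 + -0.036005·9.0781 = -0.0439  (Starbucks)
  w_2 = 0.581848·2.0202 + -0.036005·11.9330 = 0.7458  (Qualcomm)
Σw_i=1.0000  μᵀw=0.1580
σ²=wᵀΣw=λ₁·μ_p+λ₂ = 0.581848·0.158 + -0.036005 = 0.055927 ≈ 0.0559

0.7458


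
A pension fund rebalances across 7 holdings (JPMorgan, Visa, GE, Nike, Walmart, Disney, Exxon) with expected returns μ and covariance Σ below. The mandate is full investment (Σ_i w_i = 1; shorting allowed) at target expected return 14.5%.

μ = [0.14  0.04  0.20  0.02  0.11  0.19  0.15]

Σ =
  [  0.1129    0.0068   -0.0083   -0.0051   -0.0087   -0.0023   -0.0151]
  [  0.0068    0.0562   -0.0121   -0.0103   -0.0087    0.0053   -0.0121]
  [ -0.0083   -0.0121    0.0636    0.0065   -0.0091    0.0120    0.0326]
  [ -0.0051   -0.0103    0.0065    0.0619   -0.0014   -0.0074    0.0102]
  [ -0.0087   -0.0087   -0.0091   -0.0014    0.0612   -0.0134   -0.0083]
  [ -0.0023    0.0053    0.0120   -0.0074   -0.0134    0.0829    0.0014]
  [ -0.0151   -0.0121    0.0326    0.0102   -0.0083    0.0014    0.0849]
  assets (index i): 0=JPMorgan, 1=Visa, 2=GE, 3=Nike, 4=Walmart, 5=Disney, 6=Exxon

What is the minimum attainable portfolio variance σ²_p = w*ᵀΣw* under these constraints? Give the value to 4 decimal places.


x=Σ⁻¹μ = [1.8879  1.8684  2.9928  0.6010  3.5098  2.3881  1.4512]
y=Σ⁻¹𝟙 = [13.5011  29.4141  16.1439  20.8755  30.2290  14.7606  12.3768]
a=μᵀx=2.007123  b=𝟙ᵀx=14.699233  c=𝟙ᵀy=137.300981  D=ac−b²=59.512436
λ₁=(c·0.145−b)/D = (137.300981·0.145−14.699233)/59.512436 = 0.087535
λ₂=(a−b·0.145)/D = (2.007123−14.699233·0.145)/59.512436 = -0.002088
w* = 0.087535·x + -0.002088·y:
  w_0 = 0.087535·1.8879 + -0.002088·13.5011 = 0.1371  (JPMorgan)
  w_1 = 0.087535·1.8684 + -0.002088·29.4141 = 0.1021  (Visa)
  w_2 = 0.087535·2.9928 + -0.002088·16.1439 = 0.2283  (GE)
  w_3 = 0.087535·0.6010 + -0.002088·20.8755 = 0.0090  (Nike)
  w_4 = 0.087535·3.5098 + -0.002088·30.2290 = 0.2441  (Walmart)
  w_5 = 0.087535·2.3881 + -0.002088·14.7606 = 0.1782  (Disney)
  w_6 = 0.087535·1.4512 + -0.002088·12.3768 = 0.1012  (Exxon)
Σw_i=1.0000  μᵀw=0.1450
σ²=wᵀΣw=λ₁·μ_p+λ₂ = 0.087535·0.145 + -0.002088 = 0.010604 ≈ 0.0106

0.0106


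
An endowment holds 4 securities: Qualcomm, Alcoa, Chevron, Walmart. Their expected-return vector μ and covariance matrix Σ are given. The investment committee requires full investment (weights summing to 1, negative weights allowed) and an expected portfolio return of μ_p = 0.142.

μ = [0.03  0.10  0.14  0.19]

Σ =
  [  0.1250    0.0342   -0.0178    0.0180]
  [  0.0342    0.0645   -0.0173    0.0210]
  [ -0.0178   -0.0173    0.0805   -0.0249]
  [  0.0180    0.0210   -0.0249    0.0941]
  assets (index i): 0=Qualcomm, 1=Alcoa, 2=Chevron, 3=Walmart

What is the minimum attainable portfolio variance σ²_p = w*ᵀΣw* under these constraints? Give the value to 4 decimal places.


0.0205

x=Σ⁻¹μ = [-0.1457  1.5864  2.8007  2.4341]
y=Σ⁻¹𝟙 = [5.2778  14.3127  20.3149  11.7989]
a=μᵀx=1.008844  b=𝟙ᵀx=6.675469  c=𝟙ᵀy=51.704267  D=ac−b²=7.599648
λ₁=(c·0.142−b)/D = (51.704267·0.142−6.675469)/7.599648 = 0.087706
λ₂=(a−b·0.142)/D = (1.008844−6.675469·0.142)/7.599648 = 0.008017
w* = 0.087706·x + 0.008017·y:
  w_0 = 0.087706·-0.1457 + 0.008017·5.2778 = 0.0295  (Qualcomm)
  w_1 = 0.087706·1.5864 + 0.008017·14.3127 = 0.2539  (Alcoa)
  w_2 = 0.087706·2.8007 + 0.008017·20.3149 = 0.4085  (Chevron)
  w_3 = 0.087706·2.4341 + 0.008017·11.7989 = 0.3081  (Walmart)
Σw_i=1.0000  μᵀw=0.1420
σ²=wᵀΣw=λ₁·μ_p+λ₂ = 0.087706·0.142 + 0.008017 = 0.020471 ≈ 0.0205


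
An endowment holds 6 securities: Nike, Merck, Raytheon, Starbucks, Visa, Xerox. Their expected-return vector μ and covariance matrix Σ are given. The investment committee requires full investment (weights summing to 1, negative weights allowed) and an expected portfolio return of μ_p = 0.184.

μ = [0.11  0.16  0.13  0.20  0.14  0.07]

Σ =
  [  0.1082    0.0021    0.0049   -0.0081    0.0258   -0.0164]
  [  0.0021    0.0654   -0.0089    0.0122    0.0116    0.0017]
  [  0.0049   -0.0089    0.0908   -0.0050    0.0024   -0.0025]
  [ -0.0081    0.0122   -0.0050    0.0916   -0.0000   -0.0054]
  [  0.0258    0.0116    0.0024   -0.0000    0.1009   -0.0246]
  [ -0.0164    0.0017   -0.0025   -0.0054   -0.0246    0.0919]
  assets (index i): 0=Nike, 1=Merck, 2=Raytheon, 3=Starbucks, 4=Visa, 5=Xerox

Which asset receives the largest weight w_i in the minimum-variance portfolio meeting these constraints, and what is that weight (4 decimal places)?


u=Σ⁻¹μ = [0.9886  1.9888  1.7000  2.1812  1.2067  1.3987]
v=Σ⁻¹𝟙 = [9.4240  12.3781  12.5474  11.7271  9.6690  15.9528]
a=μᵀu=1.351048  b=𝟙ᵀu=9.464076  c=𝟙ᵀv=71.698407  D=ac−b²=7.299226
λ₁=(c·0.184−b)/D = (71.698407·0.184−9.464076)/7.299226 = 0.510798
λ₂=(a−b·0.184)/D = (1.351048−9.464076·0.184)/7.299226 = -0.053477
w* = 0.510798·u + -0.053477·v:
  w_0 = 0.510798·0.9886 + -0.053477·9.4240 = 0.0010  (Nike)
  w_1 = 0.510798·1.9888 + -0.053477·12.3781 = 0.3539  (Merck)
  w_2 = 0.510798·1.7000 + -0.053477·12.5474 = 0.1974  (Raytheon)
  w_3 = 0.510798·2.1812 + -0.053477·11.7271 = 0.4870  (Starbucks)
  w_4 = 0.510798·1.2067 + -0.053477·9.6690 = 0.0993  (Visa)
  w_5 = 0.510798·1.3987 + -0.053477·15.9528 = -0.1386  (Xerox)
Σw_i=1.0000  μᵀw=0.1840
σ²=wᵀΣw=λ₁·μ_p+λ₂ = 0.510798·0.184 + -0.053477 = 0.040510 ≈ 0.0405

Starbucks (0.4870)


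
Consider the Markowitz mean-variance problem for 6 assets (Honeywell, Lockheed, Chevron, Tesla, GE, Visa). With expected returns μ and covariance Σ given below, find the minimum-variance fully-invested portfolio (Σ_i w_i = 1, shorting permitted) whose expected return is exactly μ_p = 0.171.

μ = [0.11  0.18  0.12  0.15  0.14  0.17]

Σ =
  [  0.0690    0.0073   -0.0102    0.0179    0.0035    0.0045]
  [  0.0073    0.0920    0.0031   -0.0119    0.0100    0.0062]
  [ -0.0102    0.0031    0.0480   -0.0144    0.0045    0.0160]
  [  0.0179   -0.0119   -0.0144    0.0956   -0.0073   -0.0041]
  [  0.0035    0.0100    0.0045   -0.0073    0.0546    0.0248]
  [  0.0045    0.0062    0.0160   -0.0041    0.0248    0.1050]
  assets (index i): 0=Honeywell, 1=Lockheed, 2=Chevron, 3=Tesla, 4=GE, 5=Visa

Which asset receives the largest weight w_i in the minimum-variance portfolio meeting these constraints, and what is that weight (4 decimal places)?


p=Σ⁻¹μ = [1.1205  1.8011  2.8801  2.1920  1.9192  0.6581]
q=Σ⁻¹𝟙 = [12.7102  9.1199  25.2757  14.2311  14.9125  1.6225]
a=μᵀp=1.502439  b=𝟙ᵀp=10.571038  c=𝟙ᵀq=77.871978  D=ac−b²=5.251017
λ₁=(c·0.171−b)/D = (77.871978·0.171−10.571038)/5.251017 = 0.522769
λ₂=(a−b·0.171)/D = (1.502439−10.571038·0.171)/5.251017 = -0.058124
w* = 0.522769·p + -0.058124·q:
  w_0 = 0.522769·1.1205 + -0.058124·12.7102 = -0.1530  (Honeywell)
  w_1 = 0.522769·1.8011 + -0.058124·9.1199 = 0.4115  (Lockheed)
  w_2 = 0.522769·2.8801 + -0.058124·25.2757 = 0.0365  (Chevron)
  w_3 = 0.522769·2.1920 + -0.058124·14.2311 = 0.3188  (Tesla)
  w_4 = 0.522769·1.9192 + -0.058124·14.9125 = 0.1365  (GE)
  w_5 = 0.522769·0.6581 + -0.058124·1.6225 = 0.2497  (Visa)
Σw_i=1.0000  μᵀw=0.1710
σ²=wᵀΣw=λ₁·μ_p+λ₂ = 0.522769·0.171 + -0.058124 = 0.031270 ≈ 0.0313

Lockheed (0.4115)


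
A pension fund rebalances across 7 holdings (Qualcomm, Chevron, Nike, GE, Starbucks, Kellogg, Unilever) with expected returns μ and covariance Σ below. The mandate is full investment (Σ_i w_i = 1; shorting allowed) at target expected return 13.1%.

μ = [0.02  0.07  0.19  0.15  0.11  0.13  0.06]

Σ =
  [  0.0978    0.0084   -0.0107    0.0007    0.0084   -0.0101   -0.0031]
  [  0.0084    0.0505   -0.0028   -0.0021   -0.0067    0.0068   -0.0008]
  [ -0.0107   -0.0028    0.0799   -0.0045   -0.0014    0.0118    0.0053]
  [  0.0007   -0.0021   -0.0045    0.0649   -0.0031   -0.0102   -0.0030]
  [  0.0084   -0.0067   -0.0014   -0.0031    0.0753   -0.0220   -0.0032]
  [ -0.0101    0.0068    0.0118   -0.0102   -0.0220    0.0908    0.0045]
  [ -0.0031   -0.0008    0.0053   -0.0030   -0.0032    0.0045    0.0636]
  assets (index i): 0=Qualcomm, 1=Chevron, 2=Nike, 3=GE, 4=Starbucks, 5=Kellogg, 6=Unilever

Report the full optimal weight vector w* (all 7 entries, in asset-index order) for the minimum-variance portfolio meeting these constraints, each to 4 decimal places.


0.0118  0.1230  0.2074  0.2531  0.1905  0.1569  0.0574

p=Σ⁻¹μ = [0.3220  1.6551  2.3478  2.9747  2.3297  1.8921  0.9079]
q=Σ⁻¹𝟙 = [10.0690  20.5845  12.7662  20.9943  20.2823  15.3959  16.3306]
a=μᵀp=1.571306  b=𝟙ᵀp=12.429383  c=𝟙ᵀq=116.422832  D=ac−b²=28.446311
λ₁=(c·0.131−b)/D = (116.422832·0.131−12.429383)/28.446311 = 0.099205
λ₂=(a−b·0.131)/D = (1.571306−12.429383·0.131)/28.446311 = -0.002002
w* = 0.099205·p + -0.002002·q:
  w_0 = 0.099205·0.3220 + -0.002002·10.0690 = 0.0118  (Qualcomm)
  w_1 = 0.099205·1.6551 + -0.002002·20.5845 = 0.1230  (Chevron)
  w_2 = 0.099205·2.3478 + -0.002002·12.7662 = 0.2074  (Nike)
  w_3 = 0.099205·2.9747 + -0.002002·20.9943 = 0.2531  (GE)
  w_4 = 0.099205·2.3297 + -0.002002·20.2823 = 0.1905  (Starbucks)
  w_5 = 0.099205·1.8921 + -0.002002·15.3959 = 0.1569  (Kellogg)
  w_6 = 0.099205·0.9079 + -0.002002·16.3306 = 0.0574  (Unilever)
Σw_i=1.0000  μᵀw=0.1310
σ²=wᵀΣw=λ₁·μ_p+λ₂ = 0.099205·0.131 + -0.002002 = 0.010994 ≈ 0.0110


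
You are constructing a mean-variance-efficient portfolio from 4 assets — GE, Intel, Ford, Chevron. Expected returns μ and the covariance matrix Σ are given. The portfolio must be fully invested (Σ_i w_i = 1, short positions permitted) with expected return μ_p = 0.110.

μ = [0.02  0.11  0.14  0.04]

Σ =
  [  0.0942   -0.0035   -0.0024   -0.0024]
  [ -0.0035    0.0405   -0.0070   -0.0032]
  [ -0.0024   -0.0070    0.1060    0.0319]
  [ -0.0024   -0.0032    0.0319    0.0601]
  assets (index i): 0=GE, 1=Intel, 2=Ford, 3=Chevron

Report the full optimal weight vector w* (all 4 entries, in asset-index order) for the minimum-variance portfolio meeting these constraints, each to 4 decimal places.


0.0816  0.6011  0.2956  0.0218

g=Σ⁻¹μ = [0.3638  3.0125  1.5174  0.0351]
h=Σ⁻¹𝟙 = [12.2210  28.1483  7.0980  14.8582]
a=μᵀg=0.552489  b=𝟙ᵀg=4.928784  c=𝟙ᵀh=62.325478  D=ac−b²=10.141236
λ₁=(c·0.110−b)/D = (62.325478·0.110−4.928784)/10.141236 = 0.190018
λ₂=(a−b·0.110)/D = (0.552489−4.928784·0.110)/10.141236 = 0.001018
w* = 0.190018·g + 0.001018·h:
  w_0 = 0.190018·0.3638 + 0.001018·12.2210 = 0.0816  (GE)
  w_1 = 0.190018·3.0125 + 0.001018·28.1483 = 0.6011  (Intel)
  w_2 = 0.190018·1.5174 + 0.001018·7.0980 = 0.2956  (Ford)
  w_3 = 0.190018·0.0351 + 0.001018·14.8582 = 0.0218  (Chevron)
Σw_i=1.0000  μᵀw=0.1100
σ²=wᵀΣw=λ₁·μ_p+λ₂ = 0.190018·0.110 + 0.001018 = 0.021920 ≈ 0.0219


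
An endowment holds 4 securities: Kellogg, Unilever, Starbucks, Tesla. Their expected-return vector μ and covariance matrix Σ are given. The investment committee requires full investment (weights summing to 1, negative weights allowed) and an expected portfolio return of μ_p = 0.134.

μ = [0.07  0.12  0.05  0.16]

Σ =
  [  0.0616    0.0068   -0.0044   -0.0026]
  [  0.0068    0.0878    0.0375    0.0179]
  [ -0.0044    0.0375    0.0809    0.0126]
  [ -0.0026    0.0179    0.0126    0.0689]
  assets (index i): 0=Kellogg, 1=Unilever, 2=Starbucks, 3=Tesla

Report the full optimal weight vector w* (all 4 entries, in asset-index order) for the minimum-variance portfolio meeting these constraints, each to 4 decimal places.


x=Σ⁻¹μ = [1.1276  0.8652  -0.0566  2.1503]
y=Σ⁻¹𝟙 = [17.0936  3.3317  9.7992  12.5013]
a=μᵀx=0.523976  b=𝟙ᵀx=4.086512  c=𝟙ᵀy=42.725735  D=ac−b²=5.687699
λ₁=(c·0.134−b)/D = (42.725735·0.134−4.086512)/5.687699 = 0.288119
λ₂=(a−b·0.134)/D = (0.523976−4.086512·0.134)/5.687699 = -0.004152
w* = 0.288119·x + -0.004152·y:
  w_0 = 0.288119·1.1276 + -0.004152·17.0936 = 0.2539  (Kellogg)
  w_1 = 0.288119·0.8652 + -0.004152·3.3317 = 0.2354  (Unilever)
  w_2 = 0.288119·-0.0566 + -0.004152·9.7992 = -0.0570  (Starbucks)
  w_3 = 0.288119·2.1503 + -0.004152·12.5013 = 0.5676  (Tesla)
Σw_i=1.0000  μᵀw=0.1340
σ²=wᵀΣw=λ₁·μ_p+λ₂ = 0.288119·0.134 + -0.004152 = 0.034456 ≈ 0.0345

0.2539  0.2354  -0.0570  0.5676


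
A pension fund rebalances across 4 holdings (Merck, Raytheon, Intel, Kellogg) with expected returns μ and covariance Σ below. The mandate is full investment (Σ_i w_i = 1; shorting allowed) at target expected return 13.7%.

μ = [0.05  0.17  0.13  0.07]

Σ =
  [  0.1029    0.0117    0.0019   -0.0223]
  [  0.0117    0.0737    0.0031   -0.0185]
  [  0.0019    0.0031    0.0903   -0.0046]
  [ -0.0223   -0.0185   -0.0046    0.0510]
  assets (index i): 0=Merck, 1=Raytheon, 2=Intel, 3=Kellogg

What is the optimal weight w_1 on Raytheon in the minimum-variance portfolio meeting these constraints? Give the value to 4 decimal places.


0.5217

x=Σ⁻¹μ = [0.7569  2.8445  1.4722  2.8681]
y=Σ⁻¹𝟙 = [14.6957  19.2977  11.8397  34.1016]
a=μᵀx=0.913561  b=𝟙ᵀx=7.941660  c=𝟙ᵀy=79.934685  D=ac−b²=9.955266
λ₁=(c·0.137−b)/D = (79.934685·0.137−7.941660)/9.955266 = 0.302291
λ₂=(a−b·0.137)/D = (0.913561−7.941660·0.137)/9.955266 = -0.017523
w* = 0.302291·x + -0.017523·y:
  w_0 = 0.302291·0.7569 + -0.017523·14.6957 = -0.0287  (Merck)
  w_1 = 0.302291·2.8445 + -0.017523·19.2977 = 0.5217  (Raytheon)
  w_2 = 0.302291·1.4722 + -0.017523·11.8397 = 0.2376  (Intel)
  w_3 = 0.302291·2.8681 + -0.017523·34.1016 = 0.2694  (Kellogg)
Σw_i=1.0000  μᵀw=0.1370
σ²=wᵀΣw=λ₁·μ_p+λ₂ = 0.302291·0.137 + -0.017523 = 0.023891 ≈ 0.0239


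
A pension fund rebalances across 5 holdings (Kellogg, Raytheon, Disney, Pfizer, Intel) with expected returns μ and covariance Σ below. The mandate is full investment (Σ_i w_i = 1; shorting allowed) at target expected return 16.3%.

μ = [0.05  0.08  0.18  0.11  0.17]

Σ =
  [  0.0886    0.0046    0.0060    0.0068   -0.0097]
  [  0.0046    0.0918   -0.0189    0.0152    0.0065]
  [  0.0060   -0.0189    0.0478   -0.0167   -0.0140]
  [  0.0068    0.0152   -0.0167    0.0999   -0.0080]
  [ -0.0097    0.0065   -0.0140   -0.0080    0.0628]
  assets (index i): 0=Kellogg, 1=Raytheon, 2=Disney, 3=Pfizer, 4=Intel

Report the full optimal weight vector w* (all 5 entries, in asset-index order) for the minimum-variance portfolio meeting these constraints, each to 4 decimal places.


-0.0336  0.0734  0.4825  0.1542  0.3235

x=Σ⁻¹μ = [0.3554  1.4836  6.3608  2.2600  4.3143]
y=Σ⁻¹𝟙 = [9.6586  13.8332  38.4853  15.8096  26.5771]
a=μᵀx=2.263433  b=𝟙ᵀx=14.774093  c=𝟙ᵀy=104.363698  D=ac−b²=17.946434
λ₁=(c·0.163−b)/D = (104.363698·0.163−14.774093)/17.946434 = 0.124659
λ₂=(a−b·0.163)/D = (2.263433−14.774093·0.163)/17.946434 = -0.008065
w* = 0.124659·x + -0.008065·y:
  w_0 = 0.124659·0.3554 + -0.008065·9.6586 = -0.0336  (Kellogg)
  w_1 = 0.124659·1.4836 + -0.008065·13.8332 = 0.0734  (Raytheon)
  w_2 = 0.124659·6.3608 + -0.008065·38.4853 = 0.4825  (Disney)
  w_3 = 0.124659·2.2600 + -0.008065·15.8096 = 0.1542  (Pfizer)
  w_4 = 0.124659·4.3143 + -0.008065·26.5771 = 0.3235  (Intel)
Σw_i=1.0000  μᵀw=0.1630
σ²=wᵀΣw=λ₁·μ_p+λ₂ = 0.124659·0.163 + -0.008065 = 0.012254 ≈ 0.0123


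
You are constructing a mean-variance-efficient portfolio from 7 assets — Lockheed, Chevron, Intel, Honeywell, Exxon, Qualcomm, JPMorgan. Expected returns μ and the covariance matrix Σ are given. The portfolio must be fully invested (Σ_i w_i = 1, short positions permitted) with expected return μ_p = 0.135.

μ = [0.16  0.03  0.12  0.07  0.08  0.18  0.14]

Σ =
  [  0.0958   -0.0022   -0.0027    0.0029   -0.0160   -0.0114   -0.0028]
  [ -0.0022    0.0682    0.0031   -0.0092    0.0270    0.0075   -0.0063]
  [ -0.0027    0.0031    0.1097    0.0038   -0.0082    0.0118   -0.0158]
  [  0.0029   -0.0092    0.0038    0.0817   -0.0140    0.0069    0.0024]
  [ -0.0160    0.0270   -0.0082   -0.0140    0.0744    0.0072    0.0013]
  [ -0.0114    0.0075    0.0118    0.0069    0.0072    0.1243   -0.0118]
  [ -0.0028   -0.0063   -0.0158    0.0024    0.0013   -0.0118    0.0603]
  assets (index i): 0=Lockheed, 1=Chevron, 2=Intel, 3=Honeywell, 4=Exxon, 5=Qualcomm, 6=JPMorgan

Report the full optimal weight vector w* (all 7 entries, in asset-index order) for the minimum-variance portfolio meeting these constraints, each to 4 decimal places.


p=Σ⁻¹μ = [2.2548  -0.0086  1.5119  0.7582  1.6575  1.6664  3.0819]
q=Σ⁻¹𝟙 = [14.7732  11.6206  12.1670  13.7201  15.1557  8.0279  22.3700]
a=μᵀp=1.459018  b=𝟙ᵀp=10.922056  c=𝟙ᵀq=97.834532  D=ac−b²=23.451064
λ₁=(c·0.135−b)/D = (97.834532·0.135−10.922056)/23.451064 = 0.097463
λ₂=(a−b·0.135)/D = (1.459018−10.922056·0.135)/23.451064 = -0.000659
w* = 0.097463·p + -0.000659·q:
  w_0 = 0.097463·2.2548 + -0.000659·14.7732 = 0.2100  (Lockheed)
  w_1 = 0.097463·-0.0086 + -0.000659·11.6206 = -0.0085  (Chevron)
  w_2 = 0.097463·1.5119 + -0.000659·12.1670 = 0.1393  (Intel)
  w_3 = 0.097463·0.7582 + -0.000659·13.7201 = 0.0649  (Honeywell)
  w_4 = 0.097463·1.6575 + -0.000659·15.1557 = 0.1516  (Exxon)
  w_5 = 0.097463·1.6664 + -0.000659·8.0279 = 0.1571  (Qualcomm)
  w_6 = 0.097463·3.0819 + -0.000659·22.3700 = 0.2856  (JPMorgan)
Σw_i=1.0000  μᵀw=0.1350
σ²=wᵀΣw=λ₁·μ_p+λ₂ = 0.097463·0.135 + -0.000659 = 0.012498 ≈ 0.0125

0.2100  -0.0085  0.1393  0.0649  0.1516  0.1571  0.2856
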